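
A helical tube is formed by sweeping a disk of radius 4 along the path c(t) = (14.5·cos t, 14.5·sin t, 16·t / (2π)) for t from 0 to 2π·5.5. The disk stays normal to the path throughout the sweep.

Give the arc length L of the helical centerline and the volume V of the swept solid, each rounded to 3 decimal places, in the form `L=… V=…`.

2πR = 2π·14.5 = 91.106187
per-turn = √(91.106187² + 16²) = √(8300.3373 + 256) = √8556.3373 = 92.500472
L = 5.5 × 92.500472 = 508.752595
V = π·4² × L = 50.265482 × 508.752595 = 25572.694661

L=508.753 V=25572.695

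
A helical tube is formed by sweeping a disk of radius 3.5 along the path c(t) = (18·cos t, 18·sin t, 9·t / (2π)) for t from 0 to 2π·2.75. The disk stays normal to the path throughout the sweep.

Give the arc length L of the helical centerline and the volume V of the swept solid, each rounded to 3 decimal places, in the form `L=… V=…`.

L=312.001 V=12007.201

2πR = 2π·18 = 113.097336
per-turn = √(113.097336² + 9²) = √(12791.0073 + 81) = √12872.0073 = 113.454869
L = 2.75 × 113.454869 = 312.000890
V = π·3.5² × L = 38.484510 × 312.000890 = 12007.201365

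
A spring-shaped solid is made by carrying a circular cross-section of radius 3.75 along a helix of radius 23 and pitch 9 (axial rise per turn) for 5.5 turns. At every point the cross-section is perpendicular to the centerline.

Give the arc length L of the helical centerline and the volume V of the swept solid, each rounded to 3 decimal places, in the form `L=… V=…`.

2πR = 2π·23 = 144.513262
per-turn = √(144.513262² + 9²) = √(20884.0829 + 81) = √20965.0829 = 144.793242
L = 5.5 × 144.793242 = 796.362831
V = π·3.75² × L = 44.178647 × 796.362831 = 35182.232135

L=796.363 V=35182.232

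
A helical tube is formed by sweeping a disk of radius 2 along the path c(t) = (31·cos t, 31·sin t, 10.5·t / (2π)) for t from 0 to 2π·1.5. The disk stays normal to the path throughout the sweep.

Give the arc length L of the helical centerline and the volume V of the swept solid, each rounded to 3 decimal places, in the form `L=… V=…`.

2πR = 2π·31 = 194.778745
per-turn = √(194.778745² + 10.5²) = √(37938.7593 + 110.25) = √38049.0093 = 195.061553
L = 1.5 × 195.061553 = 292.592329
V = π·2² × L = 12.566371 × 292.592329 = 3676.823645

L=292.592 V=3676.824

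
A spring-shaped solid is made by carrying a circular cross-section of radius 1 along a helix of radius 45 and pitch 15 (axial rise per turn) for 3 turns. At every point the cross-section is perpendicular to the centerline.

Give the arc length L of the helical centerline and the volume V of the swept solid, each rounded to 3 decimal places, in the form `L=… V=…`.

L=849.423 V=2668.541

2πR = 2π·45 = 282.743339
per-turn = √(282.743339² + 15²) = √(79943.7956 + 225) = √80168.7956 = 283.140947
L = 3 × 283.140947 = 849.422840
V = π·1² × L = 3.141593 × 849.422840 = 2668.540553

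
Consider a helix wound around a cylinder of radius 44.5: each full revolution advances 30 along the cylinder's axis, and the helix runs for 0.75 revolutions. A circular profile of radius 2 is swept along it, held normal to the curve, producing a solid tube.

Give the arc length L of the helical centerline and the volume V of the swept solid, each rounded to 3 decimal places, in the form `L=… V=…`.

L=210.905 V=2650.310

2πR = 2π·44.5 = 279.601746
per-turn = √(279.601746² + 30²) = √(78177.1365 + 900) = √79077.1365 = 281.206573
L = 0.75 × 281.206573 = 210.904929
V = π·2² × L = 12.566371 × 210.904929 = 2650.309508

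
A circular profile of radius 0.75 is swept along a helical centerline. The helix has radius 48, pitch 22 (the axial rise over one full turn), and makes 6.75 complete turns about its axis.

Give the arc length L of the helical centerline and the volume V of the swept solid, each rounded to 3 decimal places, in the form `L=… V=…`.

2πR = 2π·48 = 301.592895
per-turn = √(301.592895² + 22²) = √(90958.2742 + 484) = √91442.2742 = 302.394236
L = 6.75 × 302.394236 = 2041.161095
V = π·0.75² × L = 1.767146 × 2041.161095 = 3607.029395

L=2041.161 V=3607.029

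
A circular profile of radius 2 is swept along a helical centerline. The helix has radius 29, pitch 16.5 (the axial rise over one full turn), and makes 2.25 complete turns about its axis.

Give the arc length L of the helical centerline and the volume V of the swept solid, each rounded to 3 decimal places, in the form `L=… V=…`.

2πR = 2π·29 = 182.212374
per-turn = √(182.212374² + 16.5²) = √(33201.3492 + 272.25) = √33473.5992 = 182.957916
L = 2.25 × 182.957916 = 411.655312
V = π·2² × L = 12.566371 × 411.655312 = 5173.013217

L=411.655 V=5173.013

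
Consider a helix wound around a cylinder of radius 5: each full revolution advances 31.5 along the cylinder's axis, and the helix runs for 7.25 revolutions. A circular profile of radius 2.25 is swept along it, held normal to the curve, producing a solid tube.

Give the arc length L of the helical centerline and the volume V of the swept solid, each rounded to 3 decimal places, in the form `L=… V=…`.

2πR = 2π·5 = 31.415927
per-turn = √(31.415927² + 31.5²) = √(986.9604 + 992.25) = √1979.2104 = 44.488318
L = 7.25 × 44.488318 = 322.540306
V = π·2.25² × L = 15.904313 × 322.540306 = 5129.781914

L=322.540 V=5129.782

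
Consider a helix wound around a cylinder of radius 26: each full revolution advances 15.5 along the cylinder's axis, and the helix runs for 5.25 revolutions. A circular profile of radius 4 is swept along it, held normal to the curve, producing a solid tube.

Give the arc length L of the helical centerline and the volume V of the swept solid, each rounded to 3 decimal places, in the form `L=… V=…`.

2πR = 2π·26 = 163.362818
per-turn = √(163.362818² + 15.5²) = √(26687.4103 + 240.25) = √26927.6603 = 164.096497
L = 5.25 × 164.096497 = 861.506609
V = π·4² × L = 50.265482 × 861.506609 = 43304.045332

L=861.507 V=43304.045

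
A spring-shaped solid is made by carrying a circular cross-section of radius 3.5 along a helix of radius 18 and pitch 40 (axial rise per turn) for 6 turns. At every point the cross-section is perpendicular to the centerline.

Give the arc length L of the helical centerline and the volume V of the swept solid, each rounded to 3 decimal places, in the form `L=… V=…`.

2πR = 2π·18 = 113.097336
per-turn = √(113.097336² + 40²) = √(12791.0073 + 1600) = √14391.0073 = 119.962525
L = 6 × 119.962525 = 719.775147
V = π·3.5² × L = 38.484510 × 719.775147 = 27700.193866

L=719.775 V=27700.194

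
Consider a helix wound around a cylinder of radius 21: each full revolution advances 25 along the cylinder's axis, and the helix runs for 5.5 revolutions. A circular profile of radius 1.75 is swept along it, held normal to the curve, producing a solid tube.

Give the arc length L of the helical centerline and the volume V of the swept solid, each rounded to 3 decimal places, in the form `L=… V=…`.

L=738.619 V=7106.349

2πR = 2π·21 = 131.946891
per-turn = √(131.946891² + 25²) = √(17409.9822 + 625) = √18034.9822 = 134.294386
L = 5.5 × 134.294386 = 738.619124
V = π·1.75² × L = 9.621128 × 738.619124 = 7106.348768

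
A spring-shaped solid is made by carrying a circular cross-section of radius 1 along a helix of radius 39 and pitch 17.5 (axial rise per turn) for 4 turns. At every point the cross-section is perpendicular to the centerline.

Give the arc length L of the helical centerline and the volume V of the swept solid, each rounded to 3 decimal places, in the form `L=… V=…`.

L=982.673 V=3087.159

2πR = 2π·39 = 245.044227
per-turn = √(245.044227² + 17.5²) = √(60046.6732 + 306.25) = √60352.9232 = 245.668319
L = 4 × 245.668319 = 982.673278
V = π·1² × L = 3.141593 × 982.673278 = 3087.159150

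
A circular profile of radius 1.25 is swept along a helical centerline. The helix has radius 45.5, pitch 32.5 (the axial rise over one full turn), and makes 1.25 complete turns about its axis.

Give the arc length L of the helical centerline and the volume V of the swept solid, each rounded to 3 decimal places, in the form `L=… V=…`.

2πR = 2π·45.5 = 285.884931
per-turn = √(285.884931² + 32.5²) = √(81730.1940 + 1056.25) = √82786.4440 = 287.726335
L = 1.25 × 287.726335 = 359.657919
V = π·1.25² × L = 4.908739 × 359.657919 = 1765.466682

L=359.658 V=1765.467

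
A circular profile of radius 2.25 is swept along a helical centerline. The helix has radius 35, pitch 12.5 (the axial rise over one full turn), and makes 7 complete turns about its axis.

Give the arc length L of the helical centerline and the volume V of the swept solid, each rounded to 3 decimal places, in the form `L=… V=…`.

L=1541.865 V=24522.306

2πR = 2π·35 = 219.911486
per-turn = √(219.911486² + 12.5²) = √(48361.0616 + 156.25) = √48517.3116 = 220.266456
L = 7 × 220.266456 = 1541.865191
V = π·2.25² × L = 15.904313 × 1541.865191 = 24522.306304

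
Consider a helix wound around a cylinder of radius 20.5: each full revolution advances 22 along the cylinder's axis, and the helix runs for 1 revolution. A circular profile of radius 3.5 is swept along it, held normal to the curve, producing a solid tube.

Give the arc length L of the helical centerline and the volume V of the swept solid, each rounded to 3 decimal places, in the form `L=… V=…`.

2πR = 2π·20.5 = 128.805299
per-turn = √(128.805299² + 22²) = √(16590.8050 + 484) = √17074.8050 = 130.670597
L = 1 × 130.670597 = 130.670597
V = π·3.5² × L = 38.484510 × 130.670597 = 5028.793909

L=130.671 V=5028.794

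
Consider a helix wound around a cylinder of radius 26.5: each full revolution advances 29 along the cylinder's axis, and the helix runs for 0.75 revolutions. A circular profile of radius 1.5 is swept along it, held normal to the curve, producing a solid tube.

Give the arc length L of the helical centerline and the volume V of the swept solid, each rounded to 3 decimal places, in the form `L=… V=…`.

2πR = 2π·26.5 = 166.504411
per-turn = √(166.504411² + 29²) = √(27723.7188 + 841) = √28564.7188 = 169.011002
L = 0.75 × 169.011002 = 126.758251
V = π·1.5² × L = 7.068583 × 126.758251 = 896.001281

L=126.758 V=896.001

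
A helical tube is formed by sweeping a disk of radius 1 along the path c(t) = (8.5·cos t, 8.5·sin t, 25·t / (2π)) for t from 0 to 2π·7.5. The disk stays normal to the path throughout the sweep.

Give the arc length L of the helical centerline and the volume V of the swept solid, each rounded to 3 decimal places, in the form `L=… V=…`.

2πR = 2π·8.5 = 53.407075
per-turn = √(53.407075² + 25²) = √(2852.3157 + 625) = √3477.3157 = 58.968769
L = 7.5 × 58.968769 = 442.265765
V = π·1² × L = 3.141593 × 442.265765 = 1389.418877

L=442.266 V=1389.419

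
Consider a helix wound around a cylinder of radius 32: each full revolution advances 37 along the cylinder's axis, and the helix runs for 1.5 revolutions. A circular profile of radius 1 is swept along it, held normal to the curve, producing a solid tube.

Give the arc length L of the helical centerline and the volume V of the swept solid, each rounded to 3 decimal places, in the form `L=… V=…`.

L=306.657 V=963.391

2πR = 2π·32 = 201.061930
per-turn = √(201.061930² + 37²) = √(40425.8996 + 1369) = √41794.8996 = 204.438009
L = 1.5 × 204.438009 = 306.657014
V = π·1² × L = 3.141593 × 306.657014 = 963.391422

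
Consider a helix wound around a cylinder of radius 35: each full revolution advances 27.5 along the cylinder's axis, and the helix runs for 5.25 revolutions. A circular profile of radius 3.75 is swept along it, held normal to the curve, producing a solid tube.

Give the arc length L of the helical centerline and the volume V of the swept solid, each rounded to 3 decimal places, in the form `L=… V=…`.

L=1163.527 V=51403.064

2πR = 2π·35 = 219.911486
per-turn = √(219.911486² + 27.5²) = √(48361.0616 + 756.25) = √49117.3116 = 221.624258
L = 5.25 × 221.624258 = 1163.527353
V = π·3.75² × L = 44.178647 × 1163.527353 = 51403.063822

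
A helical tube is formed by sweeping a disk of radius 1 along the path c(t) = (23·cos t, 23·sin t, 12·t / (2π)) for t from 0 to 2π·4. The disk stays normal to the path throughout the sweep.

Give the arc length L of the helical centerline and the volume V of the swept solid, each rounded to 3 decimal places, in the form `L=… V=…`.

2πR = 2π·23 = 144.513262
per-turn = √(144.513262² + 12²) = √(20884.0829 + 144) = √21028.0829 = 145.010630
L = 4 × 145.010630 = 580.042521
V = π·1² × L = 3.141593 × 580.042521 = 1822.257324

L=580.043 V=1822.257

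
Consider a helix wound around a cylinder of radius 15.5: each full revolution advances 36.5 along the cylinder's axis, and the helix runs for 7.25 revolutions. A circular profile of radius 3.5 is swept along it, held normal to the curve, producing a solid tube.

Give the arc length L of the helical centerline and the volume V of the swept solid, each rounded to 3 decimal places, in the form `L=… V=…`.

2πR = 2π·15.5 = 97.389372
per-turn = √(97.389372² + 36.5²) = √(9484.6898 + 1332.25) = √10816.9398 = 104.004518
L = 7.25 × 104.004518 = 754.032758
V = π·3.5² × L = 38.484510 × 754.032758 = 29018.581211

L=754.033 V=29018.581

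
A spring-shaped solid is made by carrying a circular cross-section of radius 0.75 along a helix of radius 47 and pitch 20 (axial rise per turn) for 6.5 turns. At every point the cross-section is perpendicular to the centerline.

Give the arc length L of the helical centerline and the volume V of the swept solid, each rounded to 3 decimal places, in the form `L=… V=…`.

L=1923.910 V=3399.830

2πR = 2π·47 = 295.309709
per-turn = √(295.309709² + 20²) = √(87207.8245 + 400) = √87607.8245 = 295.986190
L = 6.5 × 295.986190 = 1923.910233
V = π·0.75² × L = 1.767146 × 1923.910233 = 3399.830018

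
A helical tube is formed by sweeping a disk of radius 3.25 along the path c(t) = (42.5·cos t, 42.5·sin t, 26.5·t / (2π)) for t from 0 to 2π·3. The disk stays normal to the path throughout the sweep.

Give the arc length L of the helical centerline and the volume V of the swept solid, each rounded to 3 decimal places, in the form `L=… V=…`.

2πR = 2π·42.5 = 267.035376
per-turn = √(267.035376² + 26.5²) = √(71307.8918 + 702.25) = √72010.1418 = 268.347055
L = 3 × 268.347055 = 805.041164
V = π·3.25² × L = 33.183072 × 805.041164 = 26713.739242

L=805.041 V=26713.739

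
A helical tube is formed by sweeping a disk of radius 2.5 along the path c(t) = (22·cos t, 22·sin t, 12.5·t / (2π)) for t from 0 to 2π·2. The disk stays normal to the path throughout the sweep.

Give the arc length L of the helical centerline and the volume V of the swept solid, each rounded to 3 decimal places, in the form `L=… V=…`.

L=277.588 V=5450.432

2πR = 2π·22 = 138.230077
per-turn = √(138.230077² + 12.5²) = √(19107.5541 + 156.25) = √19263.8041 = 138.794107
L = 2 × 138.794107 = 277.588214
V = π·2.5² × L = 19.634954 × 277.588214 = 5450.431834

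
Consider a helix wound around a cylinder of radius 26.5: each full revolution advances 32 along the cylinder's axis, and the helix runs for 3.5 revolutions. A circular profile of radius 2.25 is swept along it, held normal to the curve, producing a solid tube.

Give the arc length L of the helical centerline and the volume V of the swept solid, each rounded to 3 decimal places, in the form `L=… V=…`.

2πR = 2π·26.5 = 166.504411
per-turn = √(166.504411² + 32²) = √(27723.7188 + 1024) = √28747.7188 = 169.551522
L = 3.5 × 169.551522 = 593.430329
V = π·2.25² × L = 15.904313 × 593.430329 = 9438.101575

L=593.430 V=9438.102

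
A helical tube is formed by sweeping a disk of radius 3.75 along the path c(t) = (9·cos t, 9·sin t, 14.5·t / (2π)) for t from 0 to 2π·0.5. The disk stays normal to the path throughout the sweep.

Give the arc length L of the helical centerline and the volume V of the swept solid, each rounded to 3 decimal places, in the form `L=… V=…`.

2πR = 2π·9 = 56.548668
per-turn = √(56.548668² + 14.5²) = √(3197.7518 + 210.25) = √3408.0018 = 58.378094
L = 0.5 × 58.378094 = 29.189047
V = π·3.75² × L = 44.178647 × 29.189047 = 1289.532588

L=29.189 V=1289.533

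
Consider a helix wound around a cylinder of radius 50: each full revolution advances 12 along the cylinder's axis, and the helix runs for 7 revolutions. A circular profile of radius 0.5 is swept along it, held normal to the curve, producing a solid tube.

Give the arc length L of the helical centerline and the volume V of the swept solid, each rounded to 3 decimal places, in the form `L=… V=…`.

2πR = 2π·50 = 314.159265
per-turn = √(314.159265² + 12²) = √(98696.0440 + 144) = √98840.0440 = 314.388365
L = 7 × 314.388365 = 2200.718555
V = π·0.5² × L = 0.785398 × 2200.718555 = 1728.440311

L=2200.719 V=1728.440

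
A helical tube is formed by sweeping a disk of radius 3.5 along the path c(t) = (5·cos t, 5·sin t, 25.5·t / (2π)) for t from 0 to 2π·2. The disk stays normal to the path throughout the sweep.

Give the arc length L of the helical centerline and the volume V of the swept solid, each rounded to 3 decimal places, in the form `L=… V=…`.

L=80.925 V=3114.356

2πR = 2π·5 = 31.415927
per-turn = √(31.415927² + 25.5²) = √(986.9604 + 650.25) = √1637.2104 = 40.462457
L = 2 × 40.462457 = 80.924914
V = π·3.5² × L = 38.484510 × 80.924914 = 3114.355676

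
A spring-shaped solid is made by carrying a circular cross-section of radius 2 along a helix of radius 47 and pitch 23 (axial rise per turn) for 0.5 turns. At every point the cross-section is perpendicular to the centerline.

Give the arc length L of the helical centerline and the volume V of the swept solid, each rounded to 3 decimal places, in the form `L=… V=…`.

L=148.102 V=1861.105

2πR = 2π·47 = 295.309709
per-turn = √(295.309709² + 23²) = √(87207.8245 + 529) = √87736.8245 = 296.204025
L = 0.5 × 296.204025 = 148.102013
V = π·2² × L = 12.566371 × 148.102013 = 1861.104778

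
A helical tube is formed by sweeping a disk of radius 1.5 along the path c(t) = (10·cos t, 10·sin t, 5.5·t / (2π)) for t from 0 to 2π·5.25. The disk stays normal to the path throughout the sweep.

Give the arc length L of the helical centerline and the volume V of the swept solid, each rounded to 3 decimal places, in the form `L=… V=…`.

L=331.129 V=2340.610

2πR = 2π·10 = 62.831853
per-turn = √(62.831853² + 5.5²) = √(3947.8418 + 30.25) = √3978.0918 = 63.072116
L = 5.25 × 63.072116 = 331.128607
V = π·1.5² × L = 7.068583 × 331.128607 = 2340.610196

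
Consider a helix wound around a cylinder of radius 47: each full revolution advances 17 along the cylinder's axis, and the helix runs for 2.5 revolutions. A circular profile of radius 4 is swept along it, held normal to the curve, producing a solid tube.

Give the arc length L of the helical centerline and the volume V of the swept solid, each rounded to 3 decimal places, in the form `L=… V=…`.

2πR = 2π·47 = 295.309709
per-turn = √(295.309709² + 17²) = √(87207.8245 + 289) = √87496.8245 = 295.798622
L = 2.5 × 295.798622 = 739.496554
V = π·4² × L = 50.265482 × 739.496554 = 37171.151051

L=739.497 V=37171.151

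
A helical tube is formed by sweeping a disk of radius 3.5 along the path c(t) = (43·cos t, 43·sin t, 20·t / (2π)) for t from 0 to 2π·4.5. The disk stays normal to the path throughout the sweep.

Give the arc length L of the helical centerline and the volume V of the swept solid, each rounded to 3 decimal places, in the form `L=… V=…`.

2πR = 2π·43 = 270.176968
per-turn = √(270.176968² + 20²) = √(72995.5942 + 400) = √73395.5942 = 270.916212
L = 4.5 × 270.916212 = 1219.122956
V = π·3.5² × L = 38.484510 × 1219.122956 = 46917.349595

L=1219.123 V=46917.350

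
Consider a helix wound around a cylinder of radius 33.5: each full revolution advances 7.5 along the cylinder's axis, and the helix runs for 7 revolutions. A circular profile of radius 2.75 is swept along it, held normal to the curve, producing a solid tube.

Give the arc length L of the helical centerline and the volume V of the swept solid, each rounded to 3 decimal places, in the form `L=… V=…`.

L=1474.342 V=35027.851

2πR = 2π·33.5 = 210.486708
per-turn = √(210.486708² + 7.5²) = √(44304.6542 + 56.25) = √44360.9042 = 210.620284
L = 7 × 210.620284 = 1474.341990
V = π·2.75² × L = 23.758294 × 1474.341990 = 35027.851109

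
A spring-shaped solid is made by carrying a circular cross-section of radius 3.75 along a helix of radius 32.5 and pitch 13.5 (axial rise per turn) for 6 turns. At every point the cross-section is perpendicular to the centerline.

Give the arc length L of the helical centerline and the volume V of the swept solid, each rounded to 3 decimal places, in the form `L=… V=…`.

L=1227.896 V=54246.770

2πR = 2π·32.5 = 204.203522
per-turn = √(204.203522² + 13.5²) = √(41699.0786 + 182.25) = √41881.3286 = 204.649282
L = 6 × 204.649282 = 1227.895692
V = π·3.75² × L = 44.178647 × 1227.895692 = 54246.769932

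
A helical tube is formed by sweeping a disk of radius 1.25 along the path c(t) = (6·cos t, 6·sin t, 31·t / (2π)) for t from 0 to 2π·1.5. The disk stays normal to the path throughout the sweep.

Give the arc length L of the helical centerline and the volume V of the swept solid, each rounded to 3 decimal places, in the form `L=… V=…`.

L=73.212 V=359.379

2πR = 2π·6 = 37.699112
per-turn = √(37.699112² + 31²) = √(1421.2230 + 961) = √2382.2230 = 48.808022
L = 1.5 × 48.808022 = 73.212033
V = π·1.25² × L = 4.908739 × 73.212033 = 359.378728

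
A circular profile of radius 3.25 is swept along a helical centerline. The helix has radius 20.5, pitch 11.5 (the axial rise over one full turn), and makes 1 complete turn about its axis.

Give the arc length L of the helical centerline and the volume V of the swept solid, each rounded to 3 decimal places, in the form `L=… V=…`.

L=129.318 V=4291.157

2πR = 2π·20.5 = 128.805299
per-turn = √(128.805299² + 11.5²) = √(16590.8050 + 132.25) = √16723.0550 = 129.317652
L = 1 × 129.317652 = 129.317652
V = π·3.25² × L = 33.183072 × 129.317652 = 4291.156994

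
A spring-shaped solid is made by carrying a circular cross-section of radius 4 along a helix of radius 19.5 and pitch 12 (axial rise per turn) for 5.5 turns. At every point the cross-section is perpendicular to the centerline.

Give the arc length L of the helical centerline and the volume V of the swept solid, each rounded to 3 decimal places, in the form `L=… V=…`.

L=677.096 V=34034.556

2πR = 2π·19.5 = 122.522113
per-turn = √(122.522113² + 12²) = √(15011.6683 + 144) = √15155.6683 = 123.108360
L = 5.5 × 123.108360 = 677.095980
V = π·4² × L = 50.265482 × 677.095980 = 34034.556096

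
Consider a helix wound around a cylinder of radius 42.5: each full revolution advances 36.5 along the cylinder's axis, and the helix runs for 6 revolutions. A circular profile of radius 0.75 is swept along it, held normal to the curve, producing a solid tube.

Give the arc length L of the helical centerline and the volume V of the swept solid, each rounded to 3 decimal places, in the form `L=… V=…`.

L=1617.110 V=2857.669

2πR = 2π·42.5 = 267.035376
per-turn = √(267.035376² + 36.5²) = √(71307.8918 + 1332.25) = √72640.1418 = 269.518352
L = 6 × 269.518352 = 1617.110109
V = π·0.75² × L = 1.767146 × 1617.110109 = 2857.669447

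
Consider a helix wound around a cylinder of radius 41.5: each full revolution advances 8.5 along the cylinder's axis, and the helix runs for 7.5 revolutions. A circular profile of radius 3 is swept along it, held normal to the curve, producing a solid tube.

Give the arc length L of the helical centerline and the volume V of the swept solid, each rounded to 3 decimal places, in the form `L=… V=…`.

L=1956.680 V=55323.830

2πR = 2π·41.5 = 260.752190
per-turn = √(260.752190² + 8.5²) = √(67991.7047 + 72.25) = √68063.9547 = 260.890695
L = 7.5 × 260.890695 = 1956.680212
V = π·3² × L = 28.274334 × 1956.680212 = 55323.829622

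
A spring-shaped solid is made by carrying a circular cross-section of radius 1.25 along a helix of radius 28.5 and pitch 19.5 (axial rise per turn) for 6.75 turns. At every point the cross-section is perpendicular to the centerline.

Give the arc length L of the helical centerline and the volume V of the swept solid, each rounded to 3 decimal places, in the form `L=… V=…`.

2πR = 2π·28.5 = 179.070781
per-turn = √(179.070781² + 19.5²) = √(32066.3447 + 380.25) = √32446.5947 = 180.129383
L = 6.75 × 180.129383 = 1215.873337
V = π·1.25² × L = 4.908739 × 1215.873337 = 5968.404285

L=1215.873 V=5968.404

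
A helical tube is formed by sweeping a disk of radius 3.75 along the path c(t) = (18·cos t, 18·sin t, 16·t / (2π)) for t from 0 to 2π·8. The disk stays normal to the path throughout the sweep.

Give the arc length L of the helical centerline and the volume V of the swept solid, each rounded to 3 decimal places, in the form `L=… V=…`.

L=913.788 V=40369.916

2πR = 2π·18 = 113.097336
per-turn = √(113.097336² + 16²) = √(12791.0073 + 256) = √13047.0073 = 114.223497
L = 8 × 114.223497 = 913.787977
V = π·3.75² × L = 44.178647 × 913.787977 = 40369.916199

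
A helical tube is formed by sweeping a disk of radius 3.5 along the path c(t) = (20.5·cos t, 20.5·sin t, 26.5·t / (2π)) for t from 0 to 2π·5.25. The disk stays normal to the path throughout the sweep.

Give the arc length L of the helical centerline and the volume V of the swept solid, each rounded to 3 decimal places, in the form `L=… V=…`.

2πR = 2π·20.5 = 128.805299
per-turn = √(128.805299² + 26.5²) = √(16590.8050 + 702.25) = √17293.0550 = 131.503061
L = 5.25 × 131.503061 = 690.391069
V = π·3.5² × L = 38.484510 × 690.391069 = 26569.362010

L=690.391 V=26569.362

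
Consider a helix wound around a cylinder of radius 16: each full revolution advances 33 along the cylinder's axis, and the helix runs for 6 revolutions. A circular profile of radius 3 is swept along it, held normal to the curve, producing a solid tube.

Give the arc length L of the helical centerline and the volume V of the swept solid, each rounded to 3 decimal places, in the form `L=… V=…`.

L=634.852 V=17950.018

2πR = 2π·16 = 100.530965
per-turn = √(100.530965² + 33²) = √(10106.4749 + 1089) = √11195.4749 = 105.808671
L = 6 × 105.808671 = 634.852027
V = π·3² × L = 28.274334 × 634.852027 = 17950.018187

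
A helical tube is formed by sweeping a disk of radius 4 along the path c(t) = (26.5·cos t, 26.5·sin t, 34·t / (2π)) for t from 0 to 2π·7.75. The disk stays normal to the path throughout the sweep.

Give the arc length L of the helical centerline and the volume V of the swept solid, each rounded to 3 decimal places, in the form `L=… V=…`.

L=1317.038 V=66201.532

2πR = 2π·26.5 = 166.504411
per-turn = √(166.504411² + 34²) = √(27723.7188 + 1156) = √28879.7188 = 169.940339
L = 7.75 × 169.940339 = 1317.037626
V = π·4² × L = 50.265482 × 1317.037626 = 66201.531683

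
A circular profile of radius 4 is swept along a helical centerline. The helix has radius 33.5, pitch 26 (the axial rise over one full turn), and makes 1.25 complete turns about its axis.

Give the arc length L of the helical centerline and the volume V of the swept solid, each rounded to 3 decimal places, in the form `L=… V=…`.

L=265.108 V=13325.783

2πR = 2π·33.5 = 210.486708
per-turn = √(210.486708² + 26²) = √(44304.6542 + 676) = √44980.6542 = 212.086431
L = 1.25 × 212.086431 = 265.108039
V = π·4² × L = 50.265482 × 265.108039 = 13325.783463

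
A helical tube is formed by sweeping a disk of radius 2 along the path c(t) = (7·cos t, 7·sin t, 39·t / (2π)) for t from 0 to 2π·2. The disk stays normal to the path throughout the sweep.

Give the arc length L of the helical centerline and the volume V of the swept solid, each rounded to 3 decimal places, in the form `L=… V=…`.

L=117.566 V=1477.378

2πR = 2π·7 = 43.982297
per-turn = √(43.982297² + 39²) = √(1934.4425 + 1521) = √3455.4425 = 58.783012
L = 2 × 58.783012 = 117.566023
V = π·2² × L = 12.566371 × 117.566023 = 1477.378221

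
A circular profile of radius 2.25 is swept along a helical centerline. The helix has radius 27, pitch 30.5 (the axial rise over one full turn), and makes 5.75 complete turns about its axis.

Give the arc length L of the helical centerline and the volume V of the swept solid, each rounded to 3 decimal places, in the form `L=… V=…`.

L=991.104 V=15762.830

2πR = 2π·27 = 169.646003
per-turn = √(169.646003² + 30.5²) = √(28779.7664 + 930.25) = √29710.0164 = 172.365938
L = 5.75 × 172.365938 = 991.104141
V = π·2.25² × L = 15.904313 × 991.104141 = 15762.830285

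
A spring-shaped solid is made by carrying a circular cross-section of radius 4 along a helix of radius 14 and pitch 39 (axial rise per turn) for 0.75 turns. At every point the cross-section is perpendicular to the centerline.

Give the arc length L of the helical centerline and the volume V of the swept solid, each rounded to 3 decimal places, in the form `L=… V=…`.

2πR = 2π·14 = 87.964594
per-turn = √(87.964594² + 39²) = √(7737.7699 + 1521) = √9258.7699 = 96.222502
L = 0.75 × 96.222502 = 72.166876
V = π·4² × L = 50.265482 × 72.166876 = 3627.502857

L=72.167 V=3627.503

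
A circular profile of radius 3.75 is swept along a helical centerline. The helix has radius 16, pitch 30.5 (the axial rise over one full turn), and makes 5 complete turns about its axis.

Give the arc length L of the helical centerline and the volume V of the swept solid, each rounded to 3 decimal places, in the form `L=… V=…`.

2πR = 2π·16 = 100.530965
per-turn = √(100.530965² + 30.5²) = √(10106.4749 + 930.25) = √11036.7249 = 105.055818
L = 5 × 105.055818 = 525.279090
V = π·3.75² × L = 44.178647 × 525.279090 = 23206.119343

L=525.279 V=23206.119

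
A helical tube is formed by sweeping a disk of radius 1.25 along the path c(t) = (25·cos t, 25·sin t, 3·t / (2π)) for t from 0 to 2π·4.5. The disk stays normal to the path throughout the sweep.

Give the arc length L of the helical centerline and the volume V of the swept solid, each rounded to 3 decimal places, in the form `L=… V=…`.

2πR = 2π·25 = 157.079633
per-turn = √(157.079633² + 3²) = √(24674.0110 + 9) = √24683.0110 = 157.108278
L = 4.5 × 157.108278 = 706.987251
V = π·1.25² × L = 4.908739 × 706.987251 = 3470.415552

L=706.987 V=3470.416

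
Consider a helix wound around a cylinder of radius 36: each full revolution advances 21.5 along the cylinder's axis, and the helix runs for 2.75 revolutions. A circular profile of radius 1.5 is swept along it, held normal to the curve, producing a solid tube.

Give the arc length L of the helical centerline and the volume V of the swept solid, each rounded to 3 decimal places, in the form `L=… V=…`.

L=624.839 V=4416.726

2πR = 2π·36 = 226.194671
per-turn = √(226.194671² + 21.5²) = √(51164.0292 + 462.25) = √51626.2792 = 227.214170
L = 2.75 × 227.214170 = 624.838969
V = π·1.5² × L = 7.068583 × 624.838969 = 4416.726405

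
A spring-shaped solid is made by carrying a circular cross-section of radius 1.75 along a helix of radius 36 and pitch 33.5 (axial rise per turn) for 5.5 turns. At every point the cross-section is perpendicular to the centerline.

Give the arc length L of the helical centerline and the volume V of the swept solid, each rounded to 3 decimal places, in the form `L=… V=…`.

L=1257.641 V=12099.921

2πR = 2π·36 = 226.194671
per-turn = √(226.194671² + 33.5²) = √(51164.0292 + 1122.25) = √52286.2792 = 228.661932
L = 5.5 × 228.661932 = 1257.640627
V = π·1.75² × L = 9.621128 × 1257.640627 = 12099.920822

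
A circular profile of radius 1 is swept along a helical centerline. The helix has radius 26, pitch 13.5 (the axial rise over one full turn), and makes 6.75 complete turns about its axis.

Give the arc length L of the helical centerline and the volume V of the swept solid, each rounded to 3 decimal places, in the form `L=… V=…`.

2πR = 2π·26 = 163.362818
per-turn = √(163.362818² + 13.5²) = √(26687.4103 + 182.25) = √26869.6603 = 163.919676
L = 6.75 × 163.919676 = 1106.457815
V = π·1² × L = 3.141593 × 1106.457815 = 3476.039745

L=1106.458 V=3476.040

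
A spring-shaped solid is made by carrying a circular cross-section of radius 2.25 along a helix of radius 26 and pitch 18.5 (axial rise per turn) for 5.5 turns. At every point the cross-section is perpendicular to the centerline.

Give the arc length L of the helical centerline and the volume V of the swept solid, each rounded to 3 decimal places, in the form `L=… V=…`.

L=904.238 V=14381.292

2πR = 2π·26 = 163.362818
per-turn = √(163.362818² + 18.5²) = √(26687.4103 + 342.25) = √27029.6603 = 164.406996
L = 5.5 × 164.406996 = 904.238477
V = π·2.25² × L = 15.904313 × 904.238477 = 14381.291599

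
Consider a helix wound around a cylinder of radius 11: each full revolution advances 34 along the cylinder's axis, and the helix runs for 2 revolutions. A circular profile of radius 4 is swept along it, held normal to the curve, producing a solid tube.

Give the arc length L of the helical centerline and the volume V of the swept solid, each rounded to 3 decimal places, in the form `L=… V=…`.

L=154.050 V=7743.422

2πR = 2π·11 = 69.115038
per-turn = √(69.115038² + 34²) = √(4776.8885 + 1156) = √5932.8885 = 77.025246
L = 2 × 77.025246 = 154.050492
V = π·4² × L = 50.265482 × 154.050492 = 7743.422309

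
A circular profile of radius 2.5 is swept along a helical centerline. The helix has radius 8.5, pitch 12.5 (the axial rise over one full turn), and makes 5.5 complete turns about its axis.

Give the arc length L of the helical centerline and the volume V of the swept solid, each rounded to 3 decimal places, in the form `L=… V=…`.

2πR = 2π·8.5 = 53.407075
per-turn = √(53.407075² + 12.5²) = √(2852.3157 + 156.25) = √3008.5657 = 54.850394
L = 5.5 × 54.850394 = 301.677164
V = π·2.5² × L = 19.634954 × 301.677164 = 5923.417273

L=301.677 V=5923.417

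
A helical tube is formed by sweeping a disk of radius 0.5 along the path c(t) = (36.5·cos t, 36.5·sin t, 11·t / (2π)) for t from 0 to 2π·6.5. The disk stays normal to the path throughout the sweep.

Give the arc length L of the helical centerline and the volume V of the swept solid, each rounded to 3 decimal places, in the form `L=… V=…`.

2πR = 2π·36.5 = 229.336264
per-turn = √(229.336264² + 11²) = √(52595.1219 + 121) = √52716.1219 = 229.599917
L = 6.5 × 229.599917 = 1492.399460
V = π·0.5² × L = 0.785398 × 1492.399460 = 1172.127795

L=1492.399 V=1172.128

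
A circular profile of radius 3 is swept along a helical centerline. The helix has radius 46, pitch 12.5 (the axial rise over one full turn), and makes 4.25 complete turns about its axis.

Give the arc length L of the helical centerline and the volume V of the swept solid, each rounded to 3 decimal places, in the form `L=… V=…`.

L=1229.511 V=34763.604

2πR = 2π·46 = 289.026524
per-turn = √(289.026524² + 12.5²) = √(83536.3317 + 156.25) = √83692.5817 = 289.296702
L = 4.25 × 289.296702 = 1229.510982
V = π·3² × L = 28.274334 × 1229.510982 = 34763.604031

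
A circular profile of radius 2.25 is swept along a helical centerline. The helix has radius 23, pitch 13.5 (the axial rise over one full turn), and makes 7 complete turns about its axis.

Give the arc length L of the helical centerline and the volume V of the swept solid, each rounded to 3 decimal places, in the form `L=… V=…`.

L=1015.997 V=16158.737

2πR = 2π·23 = 144.513262
per-turn = √(144.513262² + 13.5²) = √(20884.0829 + 182.25) = √21066.3329 = 145.142457
L = 7 × 145.142457 = 1015.997201
V = π·2.25² × L = 15.904313 × 1015.997201 = 16158.737300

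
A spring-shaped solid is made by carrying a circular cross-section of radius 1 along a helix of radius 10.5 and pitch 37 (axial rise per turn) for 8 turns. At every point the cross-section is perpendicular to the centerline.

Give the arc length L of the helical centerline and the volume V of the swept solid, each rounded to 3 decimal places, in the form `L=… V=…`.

2πR = 2π·10.5 = 65.973446
per-turn = √(65.973446² + 37²) = √(4352.4955 + 1369) = √5721.4955 = 75.640568
L = 8 × 75.640568 = 605.124545
V = π·1² × L = 3.141593 × 605.124545 = 1901.054824

L=605.125 V=1901.055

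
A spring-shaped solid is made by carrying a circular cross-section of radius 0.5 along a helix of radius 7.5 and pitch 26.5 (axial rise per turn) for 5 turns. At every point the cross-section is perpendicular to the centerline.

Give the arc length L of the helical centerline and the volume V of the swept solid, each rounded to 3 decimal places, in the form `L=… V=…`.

2πR = 2π·7.5 = 47.123890
per-turn = √(47.123890² + 26.5²) = √(2220.6610 + 702.25) = √2922.9110 = 54.063953
L = 5 × 54.063953 = 270.319764
V = π·0.5² × L = 0.785398 × 270.319764 = 212.308646

L=270.320 V=212.309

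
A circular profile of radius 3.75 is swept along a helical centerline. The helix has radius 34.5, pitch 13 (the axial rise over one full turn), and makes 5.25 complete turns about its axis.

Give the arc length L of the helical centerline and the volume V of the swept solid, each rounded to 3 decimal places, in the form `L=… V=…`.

L=1140.087 V=50367.484

2πR = 2π·34.5 = 216.769893
per-turn = √(216.769893² + 13²) = √(46989.1866 + 169) = √47158.1866 = 217.159358
L = 5.25 × 217.159358 = 1140.086627
V = π·3.75² × L = 44.178647 × 1140.086627 = 50367.484288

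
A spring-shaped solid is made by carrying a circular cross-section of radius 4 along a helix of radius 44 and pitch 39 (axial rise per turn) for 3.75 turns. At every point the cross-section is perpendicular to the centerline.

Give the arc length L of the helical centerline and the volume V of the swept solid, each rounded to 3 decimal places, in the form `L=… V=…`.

L=1046.990 V=52627.480

2πR = 2π·44 = 276.460154
per-turn = √(276.460154² + 39²) = √(76430.2165 + 1521) = √77951.2165 = 279.197451
L = 3.75 × 279.197451 = 1046.990440
V = π·4² × L = 50.265482 × 1046.990440 = 52627.479603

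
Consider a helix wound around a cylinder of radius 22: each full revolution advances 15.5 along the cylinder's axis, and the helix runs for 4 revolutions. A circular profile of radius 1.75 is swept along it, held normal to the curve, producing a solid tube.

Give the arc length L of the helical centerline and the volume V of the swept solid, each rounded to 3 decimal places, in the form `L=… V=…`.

2πR = 2π·22 = 138.230077
per-turn = √(138.230077² + 15.5²) = √(19107.5541 + 240.25) = √19347.8041 = 139.096384
L = 4 × 139.096384 = 556.385537
V = π·1.75² × L = 9.621128 × 556.385537 = 5353.056193

L=556.386 V=5353.056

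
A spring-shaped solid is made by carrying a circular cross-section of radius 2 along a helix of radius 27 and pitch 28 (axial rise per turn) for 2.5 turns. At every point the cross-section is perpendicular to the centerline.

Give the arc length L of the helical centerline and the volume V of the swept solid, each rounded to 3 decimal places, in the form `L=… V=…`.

2πR = 2π·27 = 169.646003
per-turn = √(169.646003² + 28²) = √(28779.7664 + 784) = √29563.7664 = 171.941171
L = 2.5 × 171.941171 = 429.852929
V = π·2² × L = 12.566371 × 429.852929 = 5401.691210

L=429.853 V=5401.691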